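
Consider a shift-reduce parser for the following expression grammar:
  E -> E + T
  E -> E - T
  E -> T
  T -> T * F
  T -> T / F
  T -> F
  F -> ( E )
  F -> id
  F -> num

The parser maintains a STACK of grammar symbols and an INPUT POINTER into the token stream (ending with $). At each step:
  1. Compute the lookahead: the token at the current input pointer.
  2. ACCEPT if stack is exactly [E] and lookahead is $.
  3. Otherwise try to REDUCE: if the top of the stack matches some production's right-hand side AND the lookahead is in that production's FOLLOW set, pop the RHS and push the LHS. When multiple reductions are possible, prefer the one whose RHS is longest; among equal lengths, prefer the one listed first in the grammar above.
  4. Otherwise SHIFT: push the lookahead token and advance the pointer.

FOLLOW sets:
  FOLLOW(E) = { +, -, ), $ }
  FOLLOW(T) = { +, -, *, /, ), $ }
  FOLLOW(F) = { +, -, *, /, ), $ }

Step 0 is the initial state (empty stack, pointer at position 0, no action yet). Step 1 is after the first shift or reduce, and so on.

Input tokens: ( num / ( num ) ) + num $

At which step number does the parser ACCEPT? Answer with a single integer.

Step 1: shift (. Stack=[(] ptr=1 lookahead=num remaining=[num / ( num ) ) + num $]
Step 2: shift num. Stack=[( num] ptr=2 lookahead=/ remaining=[/ ( num ) ) + num $]
Step 3: reduce F->num. Stack=[( F] ptr=2 lookahead=/ remaining=[/ ( num ) ) + num $]
Step 4: reduce T->F. Stack=[( T] ptr=2 lookahead=/ remaining=[/ ( num ) ) + num $]
Step 5: shift /. Stack=[( T /] ptr=3 lookahead=( remaining=[( num ) ) + num $]
Step 6: shift (. Stack=[( T / (] ptr=4 lookahead=num remaining=[num ) ) + num $]
Step 7: shift num. Stack=[( T / ( num] ptr=5 lookahead=) remaining=[) ) + num $]
Step 8: reduce F->num. Stack=[( T / ( F] ptr=5 lookahead=) remaining=[) ) + num $]
Step 9: reduce T->F. Stack=[( T / ( T] ptr=5 lookahead=) remaining=[) ) + num $]
Step 10: reduce E->T. Stack=[( T / ( E] ptr=5 lookahead=) remaining=[) ) + num $]
Step 11: shift ). Stack=[( T / ( E )] ptr=6 lookahead=) remaining=[) + num $]
Step 12: reduce F->( E ). Stack=[( T / F] ptr=6 lookahead=) remaining=[) + num $]
Step 13: reduce T->T / F. Stack=[( T] ptr=6 lookahead=) remaining=[) + num $]
Step 14: reduce E->T. Stack=[( E] ptr=6 lookahead=) remaining=[) + num $]
Step 15: shift ). Stack=[( E )] ptr=7 lookahead=+ remaining=[+ num $]
Step 16: reduce F->( E ). Stack=[F] ptr=7 lookahead=+ remaining=[+ num $]
Step 17: reduce T->F. Stack=[T] ptr=7 lookahead=+ remaining=[+ num $]
Step 18: reduce E->T. Stack=[E] ptr=7 lookahead=+ remaining=[+ num $]
Step 19: shift +. Stack=[E +] ptr=8 lookahead=num remaining=[num $]
Step 20: shift num. Stack=[E + num] ptr=9 lookahead=$ remaining=[$]
Step 21: reduce F->num. Stack=[E + F] ptr=9 lookahead=$ remaining=[$]
Step 22: reduce T->F. Stack=[E + T] ptr=9 lookahead=$ remaining=[$]
Step 23: reduce E->E + T. Stack=[E] ptr=9 lookahead=$ remaining=[$]
Step 24: accept. Stack=[E] ptr=9 lookahead=$ remaining=[$]

Answer: 24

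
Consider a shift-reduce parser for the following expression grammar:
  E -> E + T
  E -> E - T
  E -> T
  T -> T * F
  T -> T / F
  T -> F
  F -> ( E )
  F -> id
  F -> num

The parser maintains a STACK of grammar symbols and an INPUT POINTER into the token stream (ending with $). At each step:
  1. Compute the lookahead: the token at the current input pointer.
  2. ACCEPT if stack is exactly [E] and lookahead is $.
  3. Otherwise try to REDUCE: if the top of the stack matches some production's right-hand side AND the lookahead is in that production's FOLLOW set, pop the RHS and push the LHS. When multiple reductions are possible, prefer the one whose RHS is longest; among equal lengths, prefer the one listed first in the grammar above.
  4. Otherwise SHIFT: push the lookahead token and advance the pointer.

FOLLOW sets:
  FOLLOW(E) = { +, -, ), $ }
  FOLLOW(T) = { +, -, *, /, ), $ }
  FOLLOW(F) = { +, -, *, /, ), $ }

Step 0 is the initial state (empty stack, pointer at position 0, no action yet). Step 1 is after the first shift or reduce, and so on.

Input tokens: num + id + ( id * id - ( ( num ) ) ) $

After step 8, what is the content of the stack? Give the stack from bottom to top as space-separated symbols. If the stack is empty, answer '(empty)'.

Answer: E + T

Derivation:
Step 1: shift num. Stack=[num] ptr=1 lookahead=+ remaining=[+ id + ( id * id - ( ( num ) ) ) $]
Step 2: reduce F->num. Stack=[F] ptr=1 lookahead=+ remaining=[+ id + ( id * id - ( ( num ) ) ) $]
Step 3: reduce T->F. Stack=[T] ptr=1 lookahead=+ remaining=[+ id + ( id * id - ( ( num ) ) ) $]
Step 4: reduce E->T. Stack=[E] ptr=1 lookahead=+ remaining=[+ id + ( id * id - ( ( num ) ) ) $]
Step 5: shift +. Stack=[E +] ptr=2 lookahead=id remaining=[id + ( id * id - ( ( num ) ) ) $]
Step 6: shift id. Stack=[E + id] ptr=3 lookahead=+ remaining=[+ ( id * id - ( ( num ) ) ) $]
Step 7: reduce F->id. Stack=[E + F] ptr=3 lookahead=+ remaining=[+ ( id * id - ( ( num ) ) ) $]
Step 8: reduce T->F. Stack=[E + T] ptr=3 lookahead=+ remaining=[+ ( id * id - ( ( num ) ) ) $]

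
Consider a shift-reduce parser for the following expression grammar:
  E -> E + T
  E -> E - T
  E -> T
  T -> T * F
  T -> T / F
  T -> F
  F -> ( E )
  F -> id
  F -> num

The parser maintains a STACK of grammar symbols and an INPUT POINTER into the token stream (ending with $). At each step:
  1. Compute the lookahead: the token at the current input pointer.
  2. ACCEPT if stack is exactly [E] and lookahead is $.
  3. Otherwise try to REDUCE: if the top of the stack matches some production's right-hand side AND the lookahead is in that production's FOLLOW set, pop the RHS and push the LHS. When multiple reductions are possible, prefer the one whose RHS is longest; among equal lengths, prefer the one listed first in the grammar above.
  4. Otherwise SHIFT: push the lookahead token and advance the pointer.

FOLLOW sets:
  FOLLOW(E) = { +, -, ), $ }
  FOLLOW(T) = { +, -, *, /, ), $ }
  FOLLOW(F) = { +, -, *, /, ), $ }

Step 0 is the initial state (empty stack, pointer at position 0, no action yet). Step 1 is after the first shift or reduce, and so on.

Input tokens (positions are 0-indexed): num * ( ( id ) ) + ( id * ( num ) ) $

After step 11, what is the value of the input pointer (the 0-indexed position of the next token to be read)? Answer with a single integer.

Answer: 6

Derivation:
Step 1: shift num. Stack=[num] ptr=1 lookahead=* remaining=[* ( ( id ) ) + ( id * ( num ) ) $]
Step 2: reduce F->num. Stack=[F] ptr=1 lookahead=* remaining=[* ( ( id ) ) + ( id * ( num ) ) $]
Step 3: reduce T->F. Stack=[T] ptr=1 lookahead=* remaining=[* ( ( id ) ) + ( id * ( num ) ) $]
Step 4: shift *. Stack=[T *] ptr=2 lookahead=( remaining=[( ( id ) ) + ( id * ( num ) ) $]
Step 5: shift (. Stack=[T * (] ptr=3 lookahead=( remaining=[( id ) ) + ( id * ( num ) ) $]
Step 6: shift (. Stack=[T * ( (] ptr=4 lookahead=id remaining=[id ) ) + ( id * ( num ) ) $]
Step 7: shift id. Stack=[T * ( ( id] ptr=5 lookahead=) remaining=[) ) + ( id * ( num ) ) $]
Step 8: reduce F->id. Stack=[T * ( ( F] ptr=5 lookahead=) remaining=[) ) + ( id * ( num ) ) $]
Step 9: reduce T->F. Stack=[T * ( ( T] ptr=5 lookahead=) remaining=[) ) + ( id * ( num ) ) $]
Step 10: reduce E->T. Stack=[T * ( ( E] ptr=5 lookahead=) remaining=[) ) + ( id * ( num ) ) $]
Step 11: shift ). Stack=[T * ( ( E )] ptr=6 lookahead=) remaining=[) + ( id * ( num ) ) $]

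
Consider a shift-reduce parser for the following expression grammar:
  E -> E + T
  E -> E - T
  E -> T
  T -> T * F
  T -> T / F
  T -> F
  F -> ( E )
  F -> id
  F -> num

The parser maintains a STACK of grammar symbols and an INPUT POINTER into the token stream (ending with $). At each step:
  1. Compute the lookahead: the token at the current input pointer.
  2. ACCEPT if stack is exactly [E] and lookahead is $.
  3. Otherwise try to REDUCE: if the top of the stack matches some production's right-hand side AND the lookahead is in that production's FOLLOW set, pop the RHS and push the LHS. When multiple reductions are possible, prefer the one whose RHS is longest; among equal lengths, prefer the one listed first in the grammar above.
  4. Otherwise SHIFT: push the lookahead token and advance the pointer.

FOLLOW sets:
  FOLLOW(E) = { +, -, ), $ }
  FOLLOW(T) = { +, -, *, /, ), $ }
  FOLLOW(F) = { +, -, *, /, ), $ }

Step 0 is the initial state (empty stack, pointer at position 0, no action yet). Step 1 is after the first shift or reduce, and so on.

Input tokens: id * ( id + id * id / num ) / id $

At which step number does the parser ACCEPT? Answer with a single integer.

Step 1: shift id. Stack=[id] ptr=1 lookahead=* remaining=[* ( id + id * id / num ) / id $]
Step 2: reduce F->id. Stack=[F] ptr=1 lookahead=* remaining=[* ( id + id * id / num ) / id $]
Step 3: reduce T->F. Stack=[T] ptr=1 lookahead=* remaining=[* ( id + id * id / num ) / id $]
Step 4: shift *. Stack=[T *] ptr=2 lookahead=( remaining=[( id + id * id / num ) / id $]
Step 5: shift (. Stack=[T * (] ptr=3 lookahead=id remaining=[id + id * id / num ) / id $]
Step 6: shift id. Stack=[T * ( id] ptr=4 lookahead=+ remaining=[+ id * id / num ) / id $]
Step 7: reduce F->id. Stack=[T * ( F] ptr=4 lookahead=+ remaining=[+ id * id / num ) / id $]
Step 8: reduce T->F. Stack=[T * ( T] ptr=4 lookahead=+ remaining=[+ id * id / num ) / id $]
Step 9: reduce E->T. Stack=[T * ( E] ptr=4 lookahead=+ remaining=[+ id * id / num ) / id $]
Step 10: shift +. Stack=[T * ( E +] ptr=5 lookahead=id remaining=[id * id / num ) / id $]
Step 11: shift id. Stack=[T * ( E + id] ptr=6 lookahead=* remaining=[* id / num ) / id $]
Step 12: reduce F->id. Stack=[T * ( E + F] ptr=6 lookahead=* remaining=[* id / num ) / id $]
Step 13: reduce T->F. Stack=[T * ( E + T] ptr=6 lookahead=* remaining=[* id / num ) / id $]
Step 14: shift *. Stack=[T * ( E + T *] ptr=7 lookahead=id remaining=[id / num ) / id $]
Step 15: shift id. Stack=[T * ( E + T * id] ptr=8 lookahead=/ remaining=[/ num ) / id $]
Step 16: reduce F->id. Stack=[T * ( E + T * F] ptr=8 lookahead=/ remaining=[/ num ) / id $]
Step 17: reduce T->T * F. Stack=[T * ( E + T] ptr=8 lookahead=/ remaining=[/ num ) / id $]
Step 18: shift /. Stack=[T * ( E + T /] ptr=9 lookahead=num remaining=[num ) / id $]
Step 19: shift num. Stack=[T * ( E + T / num] ptr=10 lookahead=) remaining=[) / id $]
Step 20: reduce F->num. Stack=[T * ( E + T / F] ptr=10 lookahead=) remaining=[) / id $]
Step 21: reduce T->T / F. Stack=[T * ( E + T] ptr=10 lookahead=) remaining=[) / id $]
Step 22: reduce E->E + T. Stack=[T * ( E] ptr=10 lookahead=) remaining=[) / id $]
Step 23: shift ). Stack=[T * ( E )] ptr=11 lookahead=/ remaining=[/ id $]
Step 24: reduce F->( E ). Stack=[T * F] ptr=11 lookahead=/ remaining=[/ id $]
Step 25: reduce T->T * F. Stack=[T] ptr=11 lookahead=/ remaining=[/ id $]
Step 26: shift /. Stack=[T /] ptr=12 lookahead=id remaining=[id $]
Step 27: shift id. Stack=[T / id] ptr=13 lookahead=$ remaining=[$]
Step 28: reduce F->id. Stack=[T / F] ptr=13 lookahead=$ remaining=[$]
Step 29: reduce T->T / F. Stack=[T] ptr=13 lookahead=$ remaining=[$]
Step 30: reduce E->T. Stack=[E] ptr=13 lookahead=$ remaining=[$]
Step 31: accept. Stack=[E] ptr=13 lookahead=$ remaining=[$]

Answer: 31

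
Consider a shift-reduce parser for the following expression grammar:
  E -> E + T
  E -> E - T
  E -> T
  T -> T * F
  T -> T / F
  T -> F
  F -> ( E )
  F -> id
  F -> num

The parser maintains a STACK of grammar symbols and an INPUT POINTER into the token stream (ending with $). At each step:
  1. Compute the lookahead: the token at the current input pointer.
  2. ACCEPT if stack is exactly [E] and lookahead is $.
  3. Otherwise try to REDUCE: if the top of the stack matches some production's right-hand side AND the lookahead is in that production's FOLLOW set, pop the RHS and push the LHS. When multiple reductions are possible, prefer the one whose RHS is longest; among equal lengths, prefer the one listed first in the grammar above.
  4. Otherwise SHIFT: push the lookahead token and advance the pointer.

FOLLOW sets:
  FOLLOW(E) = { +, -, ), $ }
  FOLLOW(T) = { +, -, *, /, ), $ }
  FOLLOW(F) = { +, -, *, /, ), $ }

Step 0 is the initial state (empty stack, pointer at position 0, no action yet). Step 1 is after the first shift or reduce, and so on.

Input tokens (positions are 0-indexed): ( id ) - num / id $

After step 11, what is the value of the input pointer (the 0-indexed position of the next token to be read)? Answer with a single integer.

Answer: 5

Derivation:
Step 1: shift (. Stack=[(] ptr=1 lookahead=id remaining=[id ) - num / id $]
Step 2: shift id. Stack=[( id] ptr=2 lookahead=) remaining=[) - num / id $]
Step 3: reduce F->id. Stack=[( F] ptr=2 lookahead=) remaining=[) - num / id $]
Step 4: reduce T->F. Stack=[( T] ptr=2 lookahead=) remaining=[) - num / id $]
Step 5: reduce E->T. Stack=[( E] ptr=2 lookahead=) remaining=[) - num / id $]
Step 6: shift ). Stack=[( E )] ptr=3 lookahead=- remaining=[- num / id $]
Step 7: reduce F->( E ). Stack=[F] ptr=3 lookahead=- remaining=[- num / id $]
Step 8: reduce T->F. Stack=[T] ptr=3 lookahead=- remaining=[- num / id $]
Step 9: reduce E->T. Stack=[E] ptr=3 lookahead=- remaining=[- num / id $]
Step 10: shift -. Stack=[E -] ptr=4 lookahead=num remaining=[num / id $]
Step 11: shift num. Stack=[E - num] ptr=5 lookahead=/ remaining=[/ id $]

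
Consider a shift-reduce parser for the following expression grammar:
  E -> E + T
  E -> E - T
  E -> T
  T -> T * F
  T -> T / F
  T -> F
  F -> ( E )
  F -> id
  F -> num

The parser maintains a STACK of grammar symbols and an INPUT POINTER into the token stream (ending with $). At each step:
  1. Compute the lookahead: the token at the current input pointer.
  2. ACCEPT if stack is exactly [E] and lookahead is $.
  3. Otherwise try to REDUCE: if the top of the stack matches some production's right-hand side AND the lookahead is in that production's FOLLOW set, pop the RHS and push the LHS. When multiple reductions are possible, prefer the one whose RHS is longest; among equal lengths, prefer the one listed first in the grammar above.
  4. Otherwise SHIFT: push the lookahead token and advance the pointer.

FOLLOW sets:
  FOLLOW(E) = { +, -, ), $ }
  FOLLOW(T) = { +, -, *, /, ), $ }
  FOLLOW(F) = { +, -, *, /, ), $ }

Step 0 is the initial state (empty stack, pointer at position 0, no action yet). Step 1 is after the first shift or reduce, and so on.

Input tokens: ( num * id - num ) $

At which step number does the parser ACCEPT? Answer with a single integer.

Answer: 19

Derivation:
Step 1: shift (. Stack=[(] ptr=1 lookahead=num remaining=[num * id - num ) $]
Step 2: shift num. Stack=[( num] ptr=2 lookahead=* remaining=[* id - num ) $]
Step 3: reduce F->num. Stack=[( F] ptr=2 lookahead=* remaining=[* id - num ) $]
Step 4: reduce T->F. Stack=[( T] ptr=2 lookahead=* remaining=[* id - num ) $]
Step 5: shift *. Stack=[( T *] ptr=3 lookahead=id remaining=[id - num ) $]
Step 6: shift id. Stack=[( T * id] ptr=4 lookahead=- remaining=[- num ) $]
Step 7: reduce F->id. Stack=[( T * F] ptr=4 lookahead=- remaining=[- num ) $]
Step 8: reduce T->T * F. Stack=[( T] ptr=4 lookahead=- remaining=[- num ) $]
Step 9: reduce E->T. Stack=[( E] ptr=4 lookahead=- remaining=[- num ) $]
Step 10: shift -. Stack=[( E -] ptr=5 lookahead=num remaining=[num ) $]
Step 11: shift num. Stack=[( E - num] ptr=6 lookahead=) remaining=[) $]
Step 12: reduce F->num. Stack=[( E - F] ptr=6 lookahead=) remaining=[) $]
Step 13: reduce T->F. Stack=[( E - T] ptr=6 lookahead=) remaining=[) $]
Step 14: reduce E->E - T. Stack=[( E] ptr=6 lookahead=) remaining=[) $]
Step 15: shift ). Stack=[( E )] ptr=7 lookahead=$ remaining=[$]
Step 16: reduce F->( E ). Stack=[F] ptr=7 lookahead=$ remaining=[$]
Step 17: reduce T->F. Stack=[T] ptr=7 lookahead=$ remaining=[$]
Step 18: reduce E->T. Stack=[E] ptr=7 lookahead=$ remaining=[$]
Step 19: accept. Stack=[E] ptr=7 lookahead=$ remaining=[$]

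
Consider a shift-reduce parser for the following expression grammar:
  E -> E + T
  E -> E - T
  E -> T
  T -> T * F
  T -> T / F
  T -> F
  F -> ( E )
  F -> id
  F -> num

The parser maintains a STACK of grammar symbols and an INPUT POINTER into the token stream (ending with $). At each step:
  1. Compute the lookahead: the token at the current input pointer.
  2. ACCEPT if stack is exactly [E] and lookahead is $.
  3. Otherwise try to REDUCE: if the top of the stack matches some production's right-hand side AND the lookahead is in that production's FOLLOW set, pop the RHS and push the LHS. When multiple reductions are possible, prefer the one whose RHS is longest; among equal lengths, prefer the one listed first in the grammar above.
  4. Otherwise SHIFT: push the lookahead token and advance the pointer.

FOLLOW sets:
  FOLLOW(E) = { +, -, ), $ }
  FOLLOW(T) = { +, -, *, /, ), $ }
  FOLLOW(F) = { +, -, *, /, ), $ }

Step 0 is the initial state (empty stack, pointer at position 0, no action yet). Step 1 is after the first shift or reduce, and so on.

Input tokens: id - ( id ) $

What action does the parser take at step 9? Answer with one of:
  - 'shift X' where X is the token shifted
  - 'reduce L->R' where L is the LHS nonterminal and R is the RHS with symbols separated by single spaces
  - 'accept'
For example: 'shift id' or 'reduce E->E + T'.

Step 1: shift id. Stack=[id] ptr=1 lookahead=- remaining=[- ( id ) $]
Step 2: reduce F->id. Stack=[F] ptr=1 lookahead=- remaining=[- ( id ) $]
Step 3: reduce T->F. Stack=[T] ptr=1 lookahead=- remaining=[- ( id ) $]
Step 4: reduce E->T. Stack=[E] ptr=1 lookahead=- remaining=[- ( id ) $]
Step 5: shift -. Stack=[E -] ptr=2 lookahead=( remaining=[( id ) $]
Step 6: shift (. Stack=[E - (] ptr=3 lookahead=id remaining=[id ) $]
Step 7: shift id. Stack=[E - ( id] ptr=4 lookahead=) remaining=[) $]
Step 8: reduce F->id. Stack=[E - ( F] ptr=4 lookahead=) remaining=[) $]
Step 9: reduce T->F. Stack=[E - ( T] ptr=4 lookahead=) remaining=[) $]

Answer: reduce T->F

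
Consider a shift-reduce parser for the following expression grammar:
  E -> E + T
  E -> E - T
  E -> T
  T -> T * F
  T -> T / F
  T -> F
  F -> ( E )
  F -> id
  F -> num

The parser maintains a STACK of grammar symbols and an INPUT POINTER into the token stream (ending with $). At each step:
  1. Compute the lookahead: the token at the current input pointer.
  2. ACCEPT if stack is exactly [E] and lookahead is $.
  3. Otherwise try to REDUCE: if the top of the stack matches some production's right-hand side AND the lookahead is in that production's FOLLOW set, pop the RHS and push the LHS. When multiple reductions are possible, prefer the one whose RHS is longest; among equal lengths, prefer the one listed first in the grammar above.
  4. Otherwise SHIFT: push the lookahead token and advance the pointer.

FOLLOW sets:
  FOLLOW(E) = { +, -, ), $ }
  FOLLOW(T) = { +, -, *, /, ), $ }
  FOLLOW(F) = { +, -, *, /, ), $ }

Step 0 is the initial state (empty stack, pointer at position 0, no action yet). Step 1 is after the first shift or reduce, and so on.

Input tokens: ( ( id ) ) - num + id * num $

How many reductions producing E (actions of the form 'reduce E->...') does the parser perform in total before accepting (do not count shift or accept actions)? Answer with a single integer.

Answer: 5

Derivation:
Step 1: shift (. Stack=[(] ptr=1 lookahead=( remaining=[( id ) ) - num + id * num $]
Step 2: shift (. Stack=[( (] ptr=2 lookahead=id remaining=[id ) ) - num + id * num $]
Step 3: shift id. Stack=[( ( id] ptr=3 lookahead=) remaining=[) ) - num + id * num $]
Step 4: reduce F->id. Stack=[( ( F] ptr=3 lookahead=) remaining=[) ) - num + id * num $]
Step 5: reduce T->F. Stack=[( ( T] ptr=3 lookahead=) remaining=[) ) - num + id * num $]
Step 6: reduce E->T. Stack=[( ( E] ptr=3 lookahead=) remaining=[) ) - num + id * num $]
Step 7: shift ). Stack=[( ( E )] ptr=4 lookahead=) remaining=[) - num + id * num $]
Step 8: reduce F->( E ). Stack=[( F] ptr=4 lookahead=) remaining=[) - num + id * num $]
Step 9: reduce T->F. Stack=[( T] ptr=4 lookahead=) remaining=[) - num + id * num $]
Step 10: reduce E->T. Stack=[( E] ptr=4 lookahead=) remaining=[) - num + id * num $]
Step 11: shift ). Stack=[( E )] ptr=5 lookahead=- remaining=[- num + id * num $]
Step 12: reduce F->( E ). Stack=[F] ptr=5 lookahead=- remaining=[- num + id * num $]
Step 13: reduce T->F. Stack=[T] ptr=5 lookahead=- remaining=[- num + id * num $]
Step 14: reduce E->T. Stack=[E] ptr=5 lookahead=- remaining=[- num + id * num $]
Step 15: shift -. Stack=[E -] ptr=6 lookahead=num remaining=[num + id * num $]
Step 16: shift num. Stack=[E - num] ptr=7 lookahead=+ remaining=[+ id * num $]
Step 17: reduce F->num. Stack=[E - F] ptr=7 lookahead=+ remaining=[+ id * num $]
Step 18: reduce T->F. Stack=[E - T] ptr=7 lookahead=+ remaining=[+ id * num $]
Step 19: reduce E->E - T. Stack=[E] ptr=7 lookahead=+ remaining=[+ id * num $]
Step 20: shift +. Stack=[E +] ptr=8 lookahead=id remaining=[id * num $]
Step 21: shift id. Stack=[E + id] ptr=9 lookahead=* remaining=[* num $]
Step 22: reduce F->id. Stack=[E + F] ptr=9 lookahead=* remaining=[* num $]
Step 23: reduce T->F. Stack=[E + T] ptr=9 lookahead=* remaining=[* num $]
Step 24: shift *. Stack=[E + T *] ptr=10 lookahead=num remaining=[num $]
Step 25: shift num. Stack=[E + T * num] ptr=11 lookahead=$ remaining=[$]
Step 26: reduce F->num. Stack=[E + T * F] ptr=11 lookahead=$ remaining=[$]
Step 27: reduce T->T * F. Stack=[E + T] ptr=11 lookahead=$ remaining=[$]
Step 28: reduce E->E + T. Stack=[E] ptr=11 lookahead=$ remaining=[$]
Step 29: accept. Stack=[E] ptr=11 lookahead=$ remaining=[$]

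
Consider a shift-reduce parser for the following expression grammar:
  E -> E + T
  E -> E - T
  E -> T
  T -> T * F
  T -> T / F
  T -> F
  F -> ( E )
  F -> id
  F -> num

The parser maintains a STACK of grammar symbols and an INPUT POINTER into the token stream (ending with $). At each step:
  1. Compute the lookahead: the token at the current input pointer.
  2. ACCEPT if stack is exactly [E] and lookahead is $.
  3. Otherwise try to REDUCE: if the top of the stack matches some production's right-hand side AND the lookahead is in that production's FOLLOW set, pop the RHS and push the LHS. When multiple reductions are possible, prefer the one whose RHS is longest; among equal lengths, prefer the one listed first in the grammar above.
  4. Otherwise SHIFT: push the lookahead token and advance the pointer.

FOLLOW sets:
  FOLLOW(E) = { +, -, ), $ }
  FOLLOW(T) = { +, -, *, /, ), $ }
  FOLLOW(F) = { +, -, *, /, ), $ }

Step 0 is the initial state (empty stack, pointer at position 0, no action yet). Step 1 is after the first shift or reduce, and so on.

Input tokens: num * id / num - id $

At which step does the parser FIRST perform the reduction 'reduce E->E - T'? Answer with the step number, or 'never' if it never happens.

Answer: 17

Derivation:
Step 1: shift num. Stack=[num] ptr=1 lookahead=* remaining=[* id / num - id $]
Step 2: reduce F->num. Stack=[F] ptr=1 lookahead=* remaining=[* id / num - id $]
Step 3: reduce T->F. Stack=[T] ptr=1 lookahead=* remaining=[* id / num - id $]
Step 4: shift *. Stack=[T *] ptr=2 lookahead=id remaining=[id / num - id $]
Step 5: shift id. Stack=[T * id] ptr=3 lookahead=/ remaining=[/ num - id $]
Step 6: reduce F->id. Stack=[T * F] ptr=3 lookahead=/ remaining=[/ num - id $]
Step 7: reduce T->T * F. Stack=[T] ptr=3 lookahead=/ remaining=[/ num - id $]
Step 8: shift /. Stack=[T /] ptr=4 lookahead=num remaining=[num - id $]
Step 9: shift num. Stack=[T / num] ptr=5 lookahead=- remaining=[- id $]
Step 10: reduce F->num. Stack=[T / F] ptr=5 lookahead=- remaining=[- id $]
Step 11: reduce T->T / F. Stack=[T] ptr=5 lookahead=- remaining=[- id $]
Step 12: reduce E->T. Stack=[E] ptr=5 lookahead=- remaining=[- id $]
Step 13: shift -. Stack=[E -] ptr=6 lookahead=id remaining=[id $]
Step 14: shift id. Stack=[E - id] ptr=7 lookahead=$ remaining=[$]
Step 15: reduce F->id. Stack=[E - F] ptr=7 lookahead=$ remaining=[$]
Step 16: reduce T->F. Stack=[E - T] ptr=7 lookahead=$ remaining=[$]
Step 17: reduce E->E - T. Stack=[E] ptr=7 lookahead=$ remaining=[$]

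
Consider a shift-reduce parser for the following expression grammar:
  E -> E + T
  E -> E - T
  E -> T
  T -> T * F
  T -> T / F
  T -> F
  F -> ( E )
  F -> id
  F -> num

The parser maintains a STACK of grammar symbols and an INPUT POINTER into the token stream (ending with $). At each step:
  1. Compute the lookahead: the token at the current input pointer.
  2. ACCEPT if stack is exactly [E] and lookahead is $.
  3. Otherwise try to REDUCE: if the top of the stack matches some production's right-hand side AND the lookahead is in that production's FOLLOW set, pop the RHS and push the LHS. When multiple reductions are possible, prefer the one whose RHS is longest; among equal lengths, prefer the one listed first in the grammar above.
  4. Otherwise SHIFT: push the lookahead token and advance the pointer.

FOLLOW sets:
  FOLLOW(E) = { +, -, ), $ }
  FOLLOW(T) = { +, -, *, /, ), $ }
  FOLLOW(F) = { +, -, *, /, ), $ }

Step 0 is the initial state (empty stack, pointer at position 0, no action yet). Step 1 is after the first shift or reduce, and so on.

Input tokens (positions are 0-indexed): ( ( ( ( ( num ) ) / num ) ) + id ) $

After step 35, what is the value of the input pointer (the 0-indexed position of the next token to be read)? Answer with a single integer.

Step 1: shift (. Stack=[(] ptr=1 lookahead=( remaining=[( ( ( ( num ) ) / num ) ) + id ) $]
Step 2: shift (. Stack=[( (] ptr=2 lookahead=( remaining=[( ( ( num ) ) / num ) ) + id ) $]
Step 3: shift (. Stack=[( ( (] ptr=3 lookahead=( remaining=[( ( num ) ) / num ) ) + id ) $]
Step 4: shift (. Stack=[( ( ( (] ptr=4 lookahead=( remaining=[( num ) ) / num ) ) + id ) $]
Step 5: shift (. Stack=[( ( ( ( (] ptr=5 lookahead=num remaining=[num ) ) / num ) ) + id ) $]
Step 6: shift num. Stack=[( ( ( ( ( num] ptr=6 lookahead=) remaining=[) ) / num ) ) + id ) $]
Step 7: reduce F->num. Stack=[( ( ( ( ( F] ptr=6 lookahead=) remaining=[) ) / num ) ) + id ) $]
Step 8: reduce T->F. Stack=[( ( ( ( ( T] ptr=6 lookahead=) remaining=[) ) / num ) ) + id ) $]
Step 9: reduce E->T. Stack=[( ( ( ( ( E] ptr=6 lookahead=) remaining=[) ) / num ) ) + id ) $]
Step 10: shift ). Stack=[( ( ( ( ( E )] ptr=7 lookahead=) remaining=[) / num ) ) + id ) $]
Step 11: reduce F->( E ). Stack=[( ( ( ( F] ptr=7 lookahead=) remaining=[) / num ) ) + id ) $]
Step 12: reduce T->F. Stack=[( ( ( ( T] ptr=7 lookahead=) remaining=[) / num ) ) + id ) $]
Step 13: reduce E->T. Stack=[( ( ( ( E] ptr=7 lookahead=) remaining=[) / num ) ) + id ) $]
Step 14: shift ). Stack=[( ( ( ( E )] ptr=8 lookahead=/ remaining=[/ num ) ) + id ) $]
Step 15: reduce F->( E ). Stack=[( ( ( F] ptr=8 lookahead=/ remaining=[/ num ) ) + id ) $]
Step 16: reduce T->F. Stack=[( ( ( T] ptr=8 lookahead=/ remaining=[/ num ) ) + id ) $]
Step 17: shift /. Stack=[( ( ( T /] ptr=9 lookahead=num remaining=[num ) ) + id ) $]
Step 18: shift num. Stack=[( ( ( T / num] ptr=10 lookahead=) remaining=[) ) + id ) $]
Step 19: reduce F->num. Stack=[( ( ( T / F] ptr=10 lookahead=) remaining=[) ) + id ) $]
Step 20: reduce T->T / F. Stack=[( ( ( T] ptr=10 lookahead=) remaining=[) ) + id ) $]
Step 21: reduce E->T. Stack=[( ( ( E] ptr=10 lookahead=) remaining=[) ) + id ) $]
Step 22: shift ). Stack=[( ( ( E )] ptr=11 lookahead=) remaining=[) + id ) $]
Step 23: reduce F->( E ). Stack=[( ( F] ptr=11 lookahead=) remaining=[) + id ) $]
Step 24: reduce T->F. Stack=[( ( T] ptr=11 lookahead=) remaining=[) + id ) $]
Step 25: reduce E->T. Stack=[( ( E] ptr=11 lookahead=) remaining=[) + id ) $]
Step 26: shift ). Stack=[( ( E )] ptr=12 lookahead=+ remaining=[+ id ) $]
Step 27: reduce F->( E ). Stack=[( F] ptr=12 lookahead=+ remaining=[+ id ) $]
Step 28: reduce T->F. Stack=[( T] ptr=12 lookahead=+ remaining=[+ id ) $]
Step 29: reduce E->T. Stack=[( E] ptr=12 lookahead=+ remaining=[+ id ) $]
Step 30: shift +. Stack=[( E +] ptr=13 lookahead=id remaining=[id ) $]
Step 31: shift id. Stack=[( E + id] ptr=14 lookahead=) remaining=[) $]
Step 32: reduce F->id. Stack=[( E + F] ptr=14 lookahead=) remaining=[) $]
Step 33: reduce T->F. Stack=[( E + T] ptr=14 lookahead=) remaining=[) $]
Step 34: reduce E->E + T. Stack=[( E] ptr=14 lookahead=) remaining=[) $]
Step 35: shift ). Stack=[( E )] ptr=15 lookahead=$ remaining=[$]

Answer: 15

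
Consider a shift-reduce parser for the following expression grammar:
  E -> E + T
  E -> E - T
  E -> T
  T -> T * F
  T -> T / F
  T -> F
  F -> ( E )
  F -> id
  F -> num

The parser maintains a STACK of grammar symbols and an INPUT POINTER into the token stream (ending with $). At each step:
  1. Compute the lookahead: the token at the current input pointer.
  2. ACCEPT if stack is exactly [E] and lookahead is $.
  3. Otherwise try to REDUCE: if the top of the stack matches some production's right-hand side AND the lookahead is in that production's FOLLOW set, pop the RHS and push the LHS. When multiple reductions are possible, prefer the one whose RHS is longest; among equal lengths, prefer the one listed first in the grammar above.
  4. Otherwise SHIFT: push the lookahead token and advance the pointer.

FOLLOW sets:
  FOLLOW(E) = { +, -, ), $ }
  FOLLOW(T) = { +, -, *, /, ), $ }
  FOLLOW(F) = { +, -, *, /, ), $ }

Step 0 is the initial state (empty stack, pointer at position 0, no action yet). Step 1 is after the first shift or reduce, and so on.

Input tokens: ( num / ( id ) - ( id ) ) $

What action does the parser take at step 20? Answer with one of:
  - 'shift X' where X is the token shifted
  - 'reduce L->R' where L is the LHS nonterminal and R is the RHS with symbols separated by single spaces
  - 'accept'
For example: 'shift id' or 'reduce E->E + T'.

Step 1: shift (. Stack=[(] ptr=1 lookahead=num remaining=[num / ( id ) - ( id ) ) $]
Step 2: shift num. Stack=[( num] ptr=2 lookahead=/ remaining=[/ ( id ) - ( id ) ) $]
Step 3: reduce F->num. Stack=[( F] ptr=2 lookahead=/ remaining=[/ ( id ) - ( id ) ) $]
Step 4: reduce T->F. Stack=[( T] ptr=2 lookahead=/ remaining=[/ ( id ) - ( id ) ) $]
Step 5: shift /. Stack=[( T /] ptr=3 lookahead=( remaining=[( id ) - ( id ) ) $]
Step 6: shift (. Stack=[( T / (] ptr=4 lookahead=id remaining=[id ) - ( id ) ) $]
Step 7: shift id. Stack=[( T / ( id] ptr=5 lookahead=) remaining=[) - ( id ) ) $]
Step 8: reduce F->id. Stack=[( T / ( F] ptr=5 lookahead=) remaining=[) - ( id ) ) $]
Step 9: reduce T->F. Stack=[( T / ( T] ptr=5 lookahead=) remaining=[) - ( id ) ) $]
Step 10: reduce E->T. Stack=[( T / ( E] ptr=5 lookahead=) remaining=[) - ( id ) ) $]
Step 11: shift ). Stack=[( T / ( E )] ptr=6 lookahead=- remaining=[- ( id ) ) $]
Step 12: reduce F->( E ). Stack=[( T / F] ptr=6 lookahead=- remaining=[- ( id ) ) $]
Step 13: reduce T->T / F. Stack=[( T] ptr=6 lookahead=- remaining=[- ( id ) ) $]
Step 14: reduce E->T. Stack=[( E] ptr=6 lookahead=- remaining=[- ( id ) ) $]
Step 15: shift -. Stack=[( E -] ptr=7 lookahead=( remaining=[( id ) ) $]
Step 16: shift (. Stack=[( E - (] ptr=8 lookahead=id remaining=[id ) ) $]
Step 17: shift id. Stack=[( E - ( id] ptr=9 lookahead=) remaining=[) ) $]
Step 18: reduce F->id. Stack=[( E - ( F] ptr=9 lookahead=) remaining=[) ) $]
Step 19: reduce T->F. Stack=[( E - ( T] ptr=9 lookahead=) remaining=[) ) $]
Step 20: reduce E->T. Stack=[( E - ( E] ptr=9 lookahead=) remaining=[) ) $]

Answer: reduce E->T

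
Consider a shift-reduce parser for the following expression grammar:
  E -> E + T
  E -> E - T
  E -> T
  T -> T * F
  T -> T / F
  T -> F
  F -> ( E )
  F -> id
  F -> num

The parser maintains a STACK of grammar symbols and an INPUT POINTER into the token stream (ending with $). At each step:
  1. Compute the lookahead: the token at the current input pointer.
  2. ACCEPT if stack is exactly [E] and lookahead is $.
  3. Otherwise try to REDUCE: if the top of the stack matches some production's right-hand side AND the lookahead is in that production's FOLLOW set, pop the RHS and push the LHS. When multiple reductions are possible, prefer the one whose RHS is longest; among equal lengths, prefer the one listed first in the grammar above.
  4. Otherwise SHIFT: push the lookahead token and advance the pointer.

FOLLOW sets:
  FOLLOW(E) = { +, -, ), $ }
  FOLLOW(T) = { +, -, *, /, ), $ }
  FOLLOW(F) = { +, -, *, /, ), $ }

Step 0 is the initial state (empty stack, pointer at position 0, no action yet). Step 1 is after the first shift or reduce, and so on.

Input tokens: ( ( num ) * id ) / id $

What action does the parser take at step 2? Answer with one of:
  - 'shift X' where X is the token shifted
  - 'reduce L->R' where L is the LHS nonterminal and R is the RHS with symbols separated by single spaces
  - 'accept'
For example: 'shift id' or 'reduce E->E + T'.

Step 1: shift (. Stack=[(] ptr=1 lookahead=( remaining=[( num ) * id ) / id $]
Step 2: shift (. Stack=[( (] ptr=2 lookahead=num remaining=[num ) * id ) / id $]

Answer: shift (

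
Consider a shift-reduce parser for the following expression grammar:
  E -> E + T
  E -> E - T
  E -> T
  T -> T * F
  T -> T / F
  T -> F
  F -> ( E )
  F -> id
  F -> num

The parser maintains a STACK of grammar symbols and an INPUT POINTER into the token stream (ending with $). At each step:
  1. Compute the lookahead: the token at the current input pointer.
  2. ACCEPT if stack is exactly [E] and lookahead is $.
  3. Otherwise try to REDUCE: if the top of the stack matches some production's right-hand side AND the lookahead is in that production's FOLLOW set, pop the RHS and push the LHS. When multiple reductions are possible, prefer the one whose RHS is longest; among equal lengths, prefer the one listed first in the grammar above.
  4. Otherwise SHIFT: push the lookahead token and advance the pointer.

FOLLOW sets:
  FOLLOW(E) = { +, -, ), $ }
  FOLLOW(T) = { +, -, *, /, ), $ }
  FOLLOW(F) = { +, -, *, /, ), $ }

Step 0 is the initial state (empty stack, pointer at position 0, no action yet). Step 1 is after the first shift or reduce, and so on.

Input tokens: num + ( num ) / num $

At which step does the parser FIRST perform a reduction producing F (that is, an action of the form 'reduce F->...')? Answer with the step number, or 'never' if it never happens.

Answer: 2

Derivation:
Step 1: shift num. Stack=[num] ptr=1 lookahead=+ remaining=[+ ( num ) / num $]
Step 2: reduce F->num. Stack=[F] ptr=1 lookahead=+ remaining=[+ ( num ) / num $]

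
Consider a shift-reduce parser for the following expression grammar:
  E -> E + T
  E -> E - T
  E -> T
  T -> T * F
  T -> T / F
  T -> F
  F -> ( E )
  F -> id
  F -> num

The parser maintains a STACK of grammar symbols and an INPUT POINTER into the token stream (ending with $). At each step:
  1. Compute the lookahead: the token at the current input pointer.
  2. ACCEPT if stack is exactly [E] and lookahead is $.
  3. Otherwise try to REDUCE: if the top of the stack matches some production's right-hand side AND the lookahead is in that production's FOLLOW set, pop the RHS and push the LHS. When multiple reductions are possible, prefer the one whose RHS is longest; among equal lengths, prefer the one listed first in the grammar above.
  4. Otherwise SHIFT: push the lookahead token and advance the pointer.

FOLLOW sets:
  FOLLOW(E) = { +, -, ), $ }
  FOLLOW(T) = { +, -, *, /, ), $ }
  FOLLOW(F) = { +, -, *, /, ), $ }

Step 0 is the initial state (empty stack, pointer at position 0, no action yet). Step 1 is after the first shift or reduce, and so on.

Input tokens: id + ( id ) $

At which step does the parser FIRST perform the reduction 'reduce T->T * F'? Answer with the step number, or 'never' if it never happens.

Answer: never

Derivation:
Step 1: shift id. Stack=[id] ptr=1 lookahead=+ remaining=[+ ( id ) $]
Step 2: reduce F->id. Stack=[F] ptr=1 lookahead=+ remaining=[+ ( id ) $]
Step 3: reduce T->F. Stack=[T] ptr=1 lookahead=+ remaining=[+ ( id ) $]
Step 4: reduce E->T. Stack=[E] ptr=1 lookahead=+ remaining=[+ ( id ) $]
Step 5: shift +. Stack=[E +] ptr=2 lookahead=( remaining=[( id ) $]
Step 6: shift (. Stack=[E + (] ptr=3 lookahead=id remaining=[id ) $]
Step 7: shift id. Stack=[E + ( id] ptr=4 lookahead=) remaining=[) $]
Step 8: reduce F->id. Stack=[E + ( F] ptr=4 lookahead=) remaining=[) $]
Step 9: reduce T->F. Stack=[E + ( T] ptr=4 lookahead=) remaining=[) $]
Step 10: reduce E->T. Stack=[E + ( E] ptr=4 lookahead=) remaining=[) $]
Step 11: shift ). Stack=[E + ( E )] ptr=5 lookahead=$ remaining=[$]
Step 12: reduce F->( E ). Stack=[E + F] ptr=5 lookahead=$ remaining=[$]
Step 13: reduce T->F. Stack=[E + T] ptr=5 lookahead=$ remaining=[$]
Step 14: reduce E->E + T. Stack=[E] ptr=5 lookahead=$ remaining=[$]
Step 15: accept. Stack=[E] ptr=5 lookahead=$ remaining=[$]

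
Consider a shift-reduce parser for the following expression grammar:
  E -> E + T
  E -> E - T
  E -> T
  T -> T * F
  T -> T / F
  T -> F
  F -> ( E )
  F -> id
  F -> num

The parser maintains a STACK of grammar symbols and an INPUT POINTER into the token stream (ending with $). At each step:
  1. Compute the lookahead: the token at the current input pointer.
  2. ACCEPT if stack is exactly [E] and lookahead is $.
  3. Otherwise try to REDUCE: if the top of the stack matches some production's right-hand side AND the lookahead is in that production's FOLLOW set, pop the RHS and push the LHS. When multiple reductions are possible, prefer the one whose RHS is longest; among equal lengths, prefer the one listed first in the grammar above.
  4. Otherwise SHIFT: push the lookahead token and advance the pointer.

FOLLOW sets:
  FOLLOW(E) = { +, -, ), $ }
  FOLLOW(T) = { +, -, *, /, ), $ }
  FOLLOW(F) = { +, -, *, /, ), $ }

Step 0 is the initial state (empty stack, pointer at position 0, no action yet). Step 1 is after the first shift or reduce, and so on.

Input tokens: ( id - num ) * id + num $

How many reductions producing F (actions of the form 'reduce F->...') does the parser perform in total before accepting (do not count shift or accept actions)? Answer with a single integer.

Answer: 5

Derivation:
Step 1: shift (. Stack=[(] ptr=1 lookahead=id remaining=[id - num ) * id + num $]
Step 2: shift id. Stack=[( id] ptr=2 lookahead=- remaining=[- num ) * id + num $]
Step 3: reduce F->id. Stack=[( F] ptr=2 lookahead=- remaining=[- num ) * id + num $]
Step 4: reduce T->F. Stack=[( T] ptr=2 lookahead=- remaining=[- num ) * id + num $]
Step 5: reduce E->T. Stack=[( E] ptr=2 lookahead=- remaining=[- num ) * id + num $]
Step 6: shift -. Stack=[( E -] ptr=3 lookahead=num remaining=[num ) * id + num $]
Step 7: shift num. Stack=[( E - num] ptr=4 lookahead=) remaining=[) * id + num $]
Step 8: reduce F->num. Stack=[( E - F] ptr=4 lookahead=) remaining=[) * id + num $]
Step 9: reduce T->F. Stack=[( E - T] ptr=4 lookahead=) remaining=[) * id + num $]
Step 10: reduce E->E - T. Stack=[( E] ptr=4 lookahead=) remaining=[) * id + num $]
Step 11: shift ). Stack=[( E )] ptr=5 lookahead=* remaining=[* id + num $]
Step 12: reduce F->( E ). Stack=[F] ptr=5 lookahead=* remaining=[* id + num $]
Step 13: reduce T->F. Stack=[T] ptr=5 lookahead=* remaining=[* id + num $]
Step 14: shift *. Stack=[T *] ptr=6 lookahead=id remaining=[id + num $]
Step 15: shift id. Stack=[T * id] ptr=7 lookahead=+ remaining=[+ num $]
Step 16: reduce F->id. Stack=[T * F] ptr=7 lookahead=+ remaining=[+ num $]
Step 17: reduce T->T * F. Stack=[T] ptr=7 lookahead=+ remaining=[+ num $]
Step 18: reduce E->T. Stack=[E] ptr=7 lookahead=+ remaining=[+ num $]
Step 19: shift +. Stack=[E +] ptr=8 lookahead=num remaining=[num $]
Step 20: shift num. Stack=[E + num] ptr=9 lookahead=$ remaining=[$]
Step 21: reduce F->num. Stack=[E + F] ptr=9 lookahead=$ remaining=[$]
Step 22: reduce T->F. Stack=[E + T] ptr=9 lookahead=$ remaining=[$]
Step 23: reduce E->E + T. Stack=[E] ptr=9 lookahead=$ remaining=[$]
Step 24: accept. Stack=[E] ptr=9 lookahead=$ remaining=[$]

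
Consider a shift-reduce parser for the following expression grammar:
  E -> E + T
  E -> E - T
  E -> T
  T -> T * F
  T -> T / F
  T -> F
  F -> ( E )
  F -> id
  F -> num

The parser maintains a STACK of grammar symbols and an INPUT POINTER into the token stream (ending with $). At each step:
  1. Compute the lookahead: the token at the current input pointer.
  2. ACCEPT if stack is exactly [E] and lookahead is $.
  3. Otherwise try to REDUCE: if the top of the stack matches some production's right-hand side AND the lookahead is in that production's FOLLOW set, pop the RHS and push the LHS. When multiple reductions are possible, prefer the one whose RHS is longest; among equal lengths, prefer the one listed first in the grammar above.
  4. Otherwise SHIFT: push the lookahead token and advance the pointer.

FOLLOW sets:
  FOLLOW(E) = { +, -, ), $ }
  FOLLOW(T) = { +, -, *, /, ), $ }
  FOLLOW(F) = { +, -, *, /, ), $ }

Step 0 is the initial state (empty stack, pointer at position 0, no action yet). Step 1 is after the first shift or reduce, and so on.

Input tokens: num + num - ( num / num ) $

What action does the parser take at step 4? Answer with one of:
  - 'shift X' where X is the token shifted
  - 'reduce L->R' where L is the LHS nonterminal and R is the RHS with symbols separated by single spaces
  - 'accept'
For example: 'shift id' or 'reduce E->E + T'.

Answer: reduce E->T

Derivation:
Step 1: shift num. Stack=[num] ptr=1 lookahead=+ remaining=[+ num - ( num / num ) $]
Step 2: reduce F->num. Stack=[F] ptr=1 lookahead=+ remaining=[+ num - ( num / num ) $]
Step 3: reduce T->F. Stack=[T] ptr=1 lookahead=+ remaining=[+ num - ( num / num ) $]
Step 4: reduce E->T. Stack=[E] ptr=1 lookahead=+ remaining=[+ num - ( num / num ) $]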